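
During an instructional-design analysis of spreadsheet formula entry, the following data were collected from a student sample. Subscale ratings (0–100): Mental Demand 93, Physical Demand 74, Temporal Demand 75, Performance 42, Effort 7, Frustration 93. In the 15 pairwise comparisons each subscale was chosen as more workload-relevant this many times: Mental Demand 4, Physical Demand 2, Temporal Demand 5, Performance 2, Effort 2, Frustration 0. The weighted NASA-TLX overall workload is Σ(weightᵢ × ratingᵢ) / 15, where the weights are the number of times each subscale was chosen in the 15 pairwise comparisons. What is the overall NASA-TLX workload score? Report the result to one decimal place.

66.2

The tallies are the weights (they sum to 15).
Weighted sum = 4·93 + 2·74 + 5·75 + 2·42 + 2·7 + 0·93
            = 372 + 148 + 375 + 84 + 14 + 0 = 993.
Overall workload = 993 / 15 = 66.2000 ≈ 66.2.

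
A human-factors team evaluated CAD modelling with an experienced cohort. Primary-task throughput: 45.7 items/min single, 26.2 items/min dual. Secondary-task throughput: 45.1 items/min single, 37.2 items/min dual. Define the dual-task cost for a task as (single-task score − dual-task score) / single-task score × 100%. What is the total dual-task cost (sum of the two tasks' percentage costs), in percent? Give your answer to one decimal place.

Primary cost = (45.7 − 26.2) / 45.7 × 100% = 42.6696%.
Secondary cost = (45.1 − 37.2) / 45.1 × 100% = 17.5166%.
Total = 42.6696% + 17.5166% = 60.1862% ≈ 60.2%.

60.2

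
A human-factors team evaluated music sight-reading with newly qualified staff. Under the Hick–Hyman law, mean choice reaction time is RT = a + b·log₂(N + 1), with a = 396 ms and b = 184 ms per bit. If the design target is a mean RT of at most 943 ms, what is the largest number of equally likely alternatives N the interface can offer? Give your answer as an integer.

Set 396 + 184·log₂(N + 1) ≤ 943.
log₂(N + 1) ≤ (943 − 396) / 184 = 2.9728.
N + 1 ≤ 2^2.9728 = 7.8506.
N ≤ 6.8506, so the largest integer N is 6.

6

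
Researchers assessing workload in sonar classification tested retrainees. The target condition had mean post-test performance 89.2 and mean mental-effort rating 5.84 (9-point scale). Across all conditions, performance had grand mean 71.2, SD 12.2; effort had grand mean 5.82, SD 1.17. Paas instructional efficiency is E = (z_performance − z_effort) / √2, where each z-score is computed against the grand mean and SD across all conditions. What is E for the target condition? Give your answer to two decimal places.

1.03

z_performance = (89.2 − 71.2) / 12.2 = 18.0000 / 12.2 = 1.4754.
z_effort = (5.84 − 5.82) / 1.17 = 0.0200 / 1.17 = 0.0171.
z_P − z_E = 1.4754 − 0.0171 = 1.4583.
E = 1.4583 / √2 = 1.4583 / 1.41421 = 1.0312 ≈ 1.03.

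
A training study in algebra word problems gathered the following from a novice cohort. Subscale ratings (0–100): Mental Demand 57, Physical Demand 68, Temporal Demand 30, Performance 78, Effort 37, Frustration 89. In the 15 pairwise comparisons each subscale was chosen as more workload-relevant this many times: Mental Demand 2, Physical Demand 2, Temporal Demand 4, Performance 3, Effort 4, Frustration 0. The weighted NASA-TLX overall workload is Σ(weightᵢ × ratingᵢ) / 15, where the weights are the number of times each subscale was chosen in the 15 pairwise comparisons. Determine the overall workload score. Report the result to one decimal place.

50.1

The tallies are the weights (they sum to 15).
Weighted sum = 2·57 + 2·68 + 4·30 + 3·78 + 4·37 + 0·89
            = 114 + 136 + 120 + 234 + 148 + 0 = 752.
Overall workload = 752 / 15 = 50.1333 ≈ 50.1.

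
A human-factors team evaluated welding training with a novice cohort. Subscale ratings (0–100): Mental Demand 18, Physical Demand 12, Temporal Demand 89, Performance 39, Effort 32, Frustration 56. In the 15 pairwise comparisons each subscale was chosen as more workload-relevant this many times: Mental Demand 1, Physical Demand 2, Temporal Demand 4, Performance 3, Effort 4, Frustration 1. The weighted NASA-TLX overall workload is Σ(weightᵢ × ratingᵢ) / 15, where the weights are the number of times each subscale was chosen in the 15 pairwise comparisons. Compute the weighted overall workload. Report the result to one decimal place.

46.6

The tallies are the weights (they sum to 15).
Weighted sum = 1·18 + 2·12 + 4·89 + 3·39 + 4·32 + 1·56
            = 18 + 24 + 356 + 117 + 128 + 56 = 699.
Overall workload = 699 / 15 = 46.6000 ≈ 46.6.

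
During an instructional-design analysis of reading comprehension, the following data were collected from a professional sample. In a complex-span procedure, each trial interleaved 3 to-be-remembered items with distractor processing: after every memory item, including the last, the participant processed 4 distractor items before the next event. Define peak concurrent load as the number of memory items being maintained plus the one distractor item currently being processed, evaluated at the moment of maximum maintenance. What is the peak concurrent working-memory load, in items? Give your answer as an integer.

4

Maintenance is greatest during the distractor(s) after memory item 3: all 3 memory items are being held.
One distractor item is concurrently being processed.
Peak concurrent load = 3 + 1 = 4 items.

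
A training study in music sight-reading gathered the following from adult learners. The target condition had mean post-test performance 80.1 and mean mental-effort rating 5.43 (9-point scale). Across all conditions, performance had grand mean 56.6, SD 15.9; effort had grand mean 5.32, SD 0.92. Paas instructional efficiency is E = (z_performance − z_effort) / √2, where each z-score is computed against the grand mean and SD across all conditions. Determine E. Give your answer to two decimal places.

0.96

z_performance = (80.1 − 56.6) / 15.9 = 23.5000 / 15.9 = 1.4780.
z_effort = (5.43 − 5.32) / 0.92 = 0.1100 / 0.92 = 0.1196.
z_P − z_E = 1.4780 − 0.1196 = 1.3584.
E = 1.3584 / √2 = 1.3584 / 1.41421 = 0.9605 ≈ 0.96.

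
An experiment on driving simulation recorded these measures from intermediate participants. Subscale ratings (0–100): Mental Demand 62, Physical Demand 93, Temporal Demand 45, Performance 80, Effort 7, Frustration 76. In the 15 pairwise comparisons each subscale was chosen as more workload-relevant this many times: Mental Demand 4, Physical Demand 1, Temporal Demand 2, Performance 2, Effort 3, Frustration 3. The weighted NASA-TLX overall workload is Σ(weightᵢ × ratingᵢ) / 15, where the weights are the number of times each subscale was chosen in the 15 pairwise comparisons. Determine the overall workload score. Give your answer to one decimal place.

The tallies are the weights (they sum to 15).
Weighted sum = 4·62 + 1·93 + 2·45 + 2·80 + 3·7 + 3·76
            = 248 + 93 + 90 + 160 + 21 + 228 = 840.
Overall workload = 840 / 15 = 56.0000 ≈ 56.0.

56.0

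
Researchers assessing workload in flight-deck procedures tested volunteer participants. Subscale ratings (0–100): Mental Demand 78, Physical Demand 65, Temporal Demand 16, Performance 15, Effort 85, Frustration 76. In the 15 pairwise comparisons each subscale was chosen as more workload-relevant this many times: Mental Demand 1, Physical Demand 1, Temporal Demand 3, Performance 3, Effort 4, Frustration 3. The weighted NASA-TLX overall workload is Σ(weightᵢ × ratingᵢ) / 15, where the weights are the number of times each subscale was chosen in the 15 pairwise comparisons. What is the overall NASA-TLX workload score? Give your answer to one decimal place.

53.6

The tallies are the weights (they sum to 15).
Weighted sum = 1·78 + 1·65 + 3·16 + 3·15 + 4·85 + 3·76
            = 78 + 65 + 48 + 45 + 340 + 228 = 804.
Overall workload = 804 / 15 = 53.6000 ≈ 53.6.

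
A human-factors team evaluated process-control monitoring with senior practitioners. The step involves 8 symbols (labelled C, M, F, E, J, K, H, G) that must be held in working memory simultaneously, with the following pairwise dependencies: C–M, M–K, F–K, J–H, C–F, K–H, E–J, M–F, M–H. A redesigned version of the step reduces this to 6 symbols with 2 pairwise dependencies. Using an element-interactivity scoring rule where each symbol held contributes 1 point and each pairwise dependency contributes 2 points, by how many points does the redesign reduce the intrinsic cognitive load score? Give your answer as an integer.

Original: 8 × 1 + 9 × 2 = 8 + 18 = 26.
Redesigned: 6 × 1 + 2 × 2 = 6 + 4 = 10.
Reduction = 26 − 10 = 16.

16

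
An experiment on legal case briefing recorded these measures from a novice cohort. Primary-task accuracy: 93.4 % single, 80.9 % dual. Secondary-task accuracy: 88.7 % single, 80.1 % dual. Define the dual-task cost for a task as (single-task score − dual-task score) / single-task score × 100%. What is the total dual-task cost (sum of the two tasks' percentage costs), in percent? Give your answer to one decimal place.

23.1

Primary cost = (93.4 − 80.9) / 93.4 × 100% = 13.3833%.
Secondary cost = (88.7 − 80.1) / 88.7 × 100% = 9.6956%.
Total = 13.3833% + 9.6956% = 23.0789% ≈ 23.1%.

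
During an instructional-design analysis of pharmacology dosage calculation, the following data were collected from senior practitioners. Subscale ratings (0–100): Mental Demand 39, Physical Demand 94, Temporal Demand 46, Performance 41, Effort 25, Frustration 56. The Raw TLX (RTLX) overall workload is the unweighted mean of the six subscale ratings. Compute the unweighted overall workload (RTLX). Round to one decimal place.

Sum of ratings = 39 + 94 + 46 + 41 + 25 + 56 = 301.
RTLX = 301 / 6 = 50.1667 ≈ 50.2.

50.2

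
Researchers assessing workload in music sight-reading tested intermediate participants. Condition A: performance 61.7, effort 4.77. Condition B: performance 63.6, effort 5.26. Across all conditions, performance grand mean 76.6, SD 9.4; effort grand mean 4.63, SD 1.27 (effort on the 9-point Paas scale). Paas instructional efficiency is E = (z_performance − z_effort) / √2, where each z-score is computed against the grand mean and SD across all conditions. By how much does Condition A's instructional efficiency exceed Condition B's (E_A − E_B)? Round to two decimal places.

Condition A: z_P = (61.7 − 76.6)/9.4 = -1.5851; z_E = (4.77 − 4.63)/1.27 = 0.1102; E_A = (-1.5851 − 0.1102)/√2 = -1.1988.
Condition B: z_P = (63.6 − 76.6)/9.4 = -1.3830; z_E = (5.26 − 4.63)/1.27 = 0.4961; E_B = (-1.3830 − 0.4961)/√2 = -1.3287.
E_A − E_B = -1.1988 − (-1.3287) = 0.1299 ≈ 0.13.

0.13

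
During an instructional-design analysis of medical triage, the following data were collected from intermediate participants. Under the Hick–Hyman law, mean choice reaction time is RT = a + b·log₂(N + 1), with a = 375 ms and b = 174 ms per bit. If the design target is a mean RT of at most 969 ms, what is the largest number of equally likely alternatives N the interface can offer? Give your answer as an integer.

9

Set 375 + 174·log₂(N + 1) ≤ 969.
log₂(N + 1) ≤ (969 − 375) / 174 = 3.4138.
N + 1 ≤ 2^3.4138 = 10.6575.
N ≤ 9.6575, so the largest integer N is 9.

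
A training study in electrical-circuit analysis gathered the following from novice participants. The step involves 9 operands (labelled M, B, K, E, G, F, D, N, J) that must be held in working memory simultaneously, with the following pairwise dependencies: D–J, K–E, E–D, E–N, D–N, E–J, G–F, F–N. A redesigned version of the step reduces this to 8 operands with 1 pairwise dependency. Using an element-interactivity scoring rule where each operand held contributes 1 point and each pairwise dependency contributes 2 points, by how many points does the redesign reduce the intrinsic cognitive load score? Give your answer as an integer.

Original: 9 × 1 + 8 × 2 = 9 + 16 = 25.
Redesigned: 8 × 1 + 1 × 2 = 8 + 2 = 10.
Reduction = 25 − 10 = 15.

15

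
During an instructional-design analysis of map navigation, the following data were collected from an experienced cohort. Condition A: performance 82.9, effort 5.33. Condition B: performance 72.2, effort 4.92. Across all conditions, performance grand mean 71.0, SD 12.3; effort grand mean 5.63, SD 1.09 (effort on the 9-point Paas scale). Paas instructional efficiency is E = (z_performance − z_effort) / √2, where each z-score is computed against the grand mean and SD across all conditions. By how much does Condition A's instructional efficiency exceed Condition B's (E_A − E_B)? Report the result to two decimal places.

Condition A: z_P = (82.9 − 71.0)/12.3 = 0.9675; z_E = (5.33 − 5.63)/1.09 = -0.2752; E_A = (0.9675 − (-0.2752))/√2 = 0.8787.
Condition B: z_P = (72.2 − 71.0)/12.3 = 0.0976; z_E = (4.92 − 5.63)/1.09 = -0.6514; E_B = (0.0976 − (-0.6514))/√2 = 0.5296.
E_A − E_B = 0.8787 − 0.5296 = 0.3491 ≈ 0.35.

0.35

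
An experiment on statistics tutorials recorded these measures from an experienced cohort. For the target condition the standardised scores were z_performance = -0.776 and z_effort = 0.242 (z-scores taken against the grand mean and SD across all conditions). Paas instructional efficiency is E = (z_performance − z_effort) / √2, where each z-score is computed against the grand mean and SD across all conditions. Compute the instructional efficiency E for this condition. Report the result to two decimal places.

-0.72

z_P − z_E = -0.776 − 0.242 = -1.0180.
E = -1.0180 / √2 = -1.0180 / 1.41421 = -0.7198 ≈ -0.72.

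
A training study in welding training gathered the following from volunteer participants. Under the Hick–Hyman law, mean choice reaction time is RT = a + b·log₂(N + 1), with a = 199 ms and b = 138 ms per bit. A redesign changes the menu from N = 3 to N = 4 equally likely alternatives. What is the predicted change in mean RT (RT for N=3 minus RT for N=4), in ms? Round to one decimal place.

-44.4

RT(3) = 199 + 138·log₂(4) = 199 + 138·2.0000 = 475.0000 ms.
RT(4) = 199 + 138·log₂(5) = 199 + 138·2.3219 = 519.4222 ms.
Difference = 475.0000 − 519.4222 = -44.4222 ≈ -44.4 ms.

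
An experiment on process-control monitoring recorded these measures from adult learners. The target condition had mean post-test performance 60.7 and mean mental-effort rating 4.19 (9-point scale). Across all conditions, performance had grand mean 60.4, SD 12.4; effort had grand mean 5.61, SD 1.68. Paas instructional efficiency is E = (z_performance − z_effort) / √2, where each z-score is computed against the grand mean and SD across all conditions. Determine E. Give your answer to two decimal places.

0.61

z_performance = (60.7 − 60.4) / 12.4 = 0.3000 / 12.4 = 0.0242.
z_effort = (4.19 − 5.61) / 1.68 = -1.4200 / 1.68 = -0.8452.
z_P − z_E = 0.0242 − (-0.8452) = 0.8694.
E = 0.8694 / √2 = 0.8694 / 1.41421 = 0.6148 ≈ 0.61.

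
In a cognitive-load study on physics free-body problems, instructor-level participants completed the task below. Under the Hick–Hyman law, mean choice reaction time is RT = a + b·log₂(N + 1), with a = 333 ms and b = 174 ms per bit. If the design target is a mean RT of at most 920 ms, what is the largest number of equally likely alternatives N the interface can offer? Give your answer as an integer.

Set 333 + 174·log₂(N + 1) ≤ 920.
log₂(N + 1) ≤ (920 − 333) / 174 = 3.3736.
N + 1 ≤ 2^3.3736 = 10.3647.
N ≤ 9.3647, so the largest integer N is 9.

9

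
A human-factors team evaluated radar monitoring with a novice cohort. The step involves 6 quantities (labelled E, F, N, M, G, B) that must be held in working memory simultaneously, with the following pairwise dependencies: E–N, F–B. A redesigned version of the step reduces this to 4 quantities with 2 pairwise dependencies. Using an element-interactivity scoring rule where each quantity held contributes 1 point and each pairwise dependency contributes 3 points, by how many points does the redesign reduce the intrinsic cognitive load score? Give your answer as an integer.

2

Original: 6 × 1 + 2 × 3 = 6 + 6 = 12.
Redesigned: 4 × 1 + 2 × 3 = 4 + 6 = 10.
Reduction = 12 − 10 = 2.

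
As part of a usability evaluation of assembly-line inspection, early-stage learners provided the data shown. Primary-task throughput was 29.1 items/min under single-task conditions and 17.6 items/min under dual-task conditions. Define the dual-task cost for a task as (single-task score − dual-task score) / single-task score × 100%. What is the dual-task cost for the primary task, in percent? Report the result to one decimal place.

39.5

Cost = (29.1 − 17.6) / 29.1 × 100%
     = 11.5000 / 29.1 × 100% = 39.5189%.
≈ 39.5%.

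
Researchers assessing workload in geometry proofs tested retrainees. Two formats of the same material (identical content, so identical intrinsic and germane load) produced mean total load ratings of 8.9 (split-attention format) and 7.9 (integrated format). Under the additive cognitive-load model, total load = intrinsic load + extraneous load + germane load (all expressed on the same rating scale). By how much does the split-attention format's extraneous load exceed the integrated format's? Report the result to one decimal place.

1.0

Intrinsic and germane load are equal across formats, so the difference in total load equals the difference in extraneous load.
Extraneous-load difference = 8.9 − 7.9 = 1.0.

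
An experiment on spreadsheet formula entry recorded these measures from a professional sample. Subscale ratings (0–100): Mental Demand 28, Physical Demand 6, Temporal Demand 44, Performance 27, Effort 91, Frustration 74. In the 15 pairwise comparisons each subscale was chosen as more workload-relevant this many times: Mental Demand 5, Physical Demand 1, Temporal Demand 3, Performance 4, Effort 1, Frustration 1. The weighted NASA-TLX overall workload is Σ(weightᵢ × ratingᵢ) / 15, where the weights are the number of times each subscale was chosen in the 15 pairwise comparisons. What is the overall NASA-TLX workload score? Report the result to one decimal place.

The tallies are the weights (they sum to 15).
Weighted sum = 5·28 + 1·6 + 3·44 + 4·27 + 1·91 + 1·74
            = 140 + 6 + 132 + 108 + 91 + 74 = 551.
Overall workload = 551 / 15 = 36.7333 ≈ 36.7.

36.7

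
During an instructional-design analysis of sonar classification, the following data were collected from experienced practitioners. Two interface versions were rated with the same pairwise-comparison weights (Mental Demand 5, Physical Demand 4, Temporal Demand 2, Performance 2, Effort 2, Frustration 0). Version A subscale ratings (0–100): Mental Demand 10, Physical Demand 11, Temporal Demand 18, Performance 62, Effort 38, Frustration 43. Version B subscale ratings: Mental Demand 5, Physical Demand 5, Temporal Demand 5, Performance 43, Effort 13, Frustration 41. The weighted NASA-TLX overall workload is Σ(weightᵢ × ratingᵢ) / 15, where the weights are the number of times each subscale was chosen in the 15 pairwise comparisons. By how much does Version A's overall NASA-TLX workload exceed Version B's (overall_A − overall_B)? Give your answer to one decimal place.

10.9

Version A weighted sum = 5·10 + 4·11 + 2·18 + 2·62 + 2·38 + 0·43 = 50 + 44 + 36 + 124 + 76 + 0 = 330; overall_A = 330/15 = 22.0000.
Version B weighted sum = 5·5 + 4·5 + 2·5 + 2·43 + 2·13 + 0·41 = 25 + 20 + 10 + 86 + 26 + 0 = 167; overall_B = 167/15 = 11.1333.
Difference = 22.0000 − 11.1333 = 10.8667 ≈ 10.9.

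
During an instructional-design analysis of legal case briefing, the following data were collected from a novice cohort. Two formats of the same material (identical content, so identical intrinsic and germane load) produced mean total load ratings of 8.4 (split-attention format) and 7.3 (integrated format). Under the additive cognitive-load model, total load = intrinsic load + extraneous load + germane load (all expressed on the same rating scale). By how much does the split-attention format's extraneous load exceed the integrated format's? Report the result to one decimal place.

1.1

Intrinsic and germane load are equal across formats, so the difference in total load equals the difference in extraneous load.
Extraneous-load difference = 8.4 − 7.3 = 1.1.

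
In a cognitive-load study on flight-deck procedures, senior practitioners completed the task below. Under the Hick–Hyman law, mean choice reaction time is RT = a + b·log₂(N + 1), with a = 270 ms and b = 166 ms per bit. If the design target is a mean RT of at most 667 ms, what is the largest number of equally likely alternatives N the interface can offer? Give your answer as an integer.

4

Set 270 + 166·log₂(N + 1) ≤ 667.
log₂(N + 1) ≤ (667 − 270) / 166 = 2.3916.
N + 1 ≤ 2^2.3916 = 5.2474.
N ≤ 4.2474, so the largest integer N is 4.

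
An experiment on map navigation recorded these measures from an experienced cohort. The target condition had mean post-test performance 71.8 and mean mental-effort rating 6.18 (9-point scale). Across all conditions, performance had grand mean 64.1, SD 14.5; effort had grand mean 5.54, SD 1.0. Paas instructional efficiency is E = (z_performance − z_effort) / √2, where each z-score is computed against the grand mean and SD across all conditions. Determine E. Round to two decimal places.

-0.08

z_performance = (71.8 − 64.1) / 14.5 = 7.7000 / 14.5 = 0.5310.
z_effort = (6.18 − 5.54) / 1.0 = 0.6400 / 1.0 = 0.6400.
z_P − z_E = 0.5310 − 0.6400 = -0.1090.
E = -0.1090 / √2 = -0.1090 / 1.41421 = -0.0771 ≈ -0.08.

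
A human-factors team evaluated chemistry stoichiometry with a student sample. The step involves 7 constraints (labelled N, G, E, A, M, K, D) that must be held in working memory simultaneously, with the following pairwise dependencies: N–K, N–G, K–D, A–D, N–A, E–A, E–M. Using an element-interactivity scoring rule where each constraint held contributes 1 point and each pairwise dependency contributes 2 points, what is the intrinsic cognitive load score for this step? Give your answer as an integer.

Count of constraints held simultaneously: 7.
Count of pairwise dependencies listed: 7.
Element contribution: 7 × 1 = 7.
Interaction contribution: 7 × 2 = 14.
Intrinsic load = 7 + 14 = 21.

21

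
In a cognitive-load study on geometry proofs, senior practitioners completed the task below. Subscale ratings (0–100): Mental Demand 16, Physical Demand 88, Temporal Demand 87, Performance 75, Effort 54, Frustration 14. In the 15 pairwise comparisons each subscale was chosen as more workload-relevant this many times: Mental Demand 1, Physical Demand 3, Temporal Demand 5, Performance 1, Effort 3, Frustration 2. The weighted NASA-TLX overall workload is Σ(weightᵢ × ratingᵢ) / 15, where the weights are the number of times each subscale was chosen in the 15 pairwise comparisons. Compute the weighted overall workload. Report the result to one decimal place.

The tallies are the weights (they sum to 15).
Weighted sum = 1·16 + 3·88 + 5·87 + 1·75 + 3·54 + 2·14
            = 16 + 264 + 435 + 75 + 162 + 28 = 980.
Overall workload = 980 / 15 = 65.3333 ≈ 65.3.

65.3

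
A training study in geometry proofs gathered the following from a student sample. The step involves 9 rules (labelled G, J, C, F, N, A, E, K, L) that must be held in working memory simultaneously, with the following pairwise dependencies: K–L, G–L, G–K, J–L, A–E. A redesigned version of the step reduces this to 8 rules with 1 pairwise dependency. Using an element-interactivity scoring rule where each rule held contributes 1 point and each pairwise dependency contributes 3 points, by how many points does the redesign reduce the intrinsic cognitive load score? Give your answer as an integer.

Original: 9 × 1 + 5 × 3 = 9 + 15 = 24.
Redesigned: 8 × 1 + 1 × 3 = 8 + 3 = 11.
Reduction = 24 − 11 = 13.

13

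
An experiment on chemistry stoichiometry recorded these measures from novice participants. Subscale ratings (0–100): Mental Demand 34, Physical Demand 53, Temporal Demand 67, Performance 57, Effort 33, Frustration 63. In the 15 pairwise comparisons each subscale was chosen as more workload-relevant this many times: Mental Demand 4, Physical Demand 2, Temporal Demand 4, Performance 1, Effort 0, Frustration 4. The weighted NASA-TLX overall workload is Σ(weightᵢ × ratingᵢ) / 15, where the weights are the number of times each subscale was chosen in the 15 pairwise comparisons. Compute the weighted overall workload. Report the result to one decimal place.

54.6

The tallies are the weights (they sum to 15).
Weighted sum = 4·34 + 2·53 + 4·67 + 1·57 + 0·33 + 4·63
            = 136 + 106 + 268 + 57 + 0 + 252 = 819.
Overall workload = 819 / 15 = 54.6000 ≈ 54.6.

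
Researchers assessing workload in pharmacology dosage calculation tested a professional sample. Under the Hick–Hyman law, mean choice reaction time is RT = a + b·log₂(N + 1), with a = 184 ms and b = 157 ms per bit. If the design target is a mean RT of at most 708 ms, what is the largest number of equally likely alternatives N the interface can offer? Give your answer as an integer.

Set 184 + 157·log₂(N + 1) ≤ 708.
log₂(N + 1) ≤ (708 − 184) / 157 = 3.3376.
N + 1 ≤ 2^3.3376 = 10.1092.
N ≤ 9.1092, so the largest integer N is 9.

9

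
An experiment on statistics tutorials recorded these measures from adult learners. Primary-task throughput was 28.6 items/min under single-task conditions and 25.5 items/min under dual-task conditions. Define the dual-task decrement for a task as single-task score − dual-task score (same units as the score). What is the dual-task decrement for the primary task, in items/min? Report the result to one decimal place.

3.1

Decrement = 28.6 − 25.5 = 3.1000 items/min ≈ 3.1 items/min.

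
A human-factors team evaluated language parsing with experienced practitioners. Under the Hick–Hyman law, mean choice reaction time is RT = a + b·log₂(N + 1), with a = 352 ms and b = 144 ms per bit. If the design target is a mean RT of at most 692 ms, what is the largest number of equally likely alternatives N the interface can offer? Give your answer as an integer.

Set 352 + 144·log₂(N + 1) ≤ 692.
log₂(N + 1) ≤ (692 − 352) / 144 = 2.3611.
N + 1 ≤ 2^2.3611 = 5.1376.
N ≤ 4.1376, so the largest integer N is 4.

4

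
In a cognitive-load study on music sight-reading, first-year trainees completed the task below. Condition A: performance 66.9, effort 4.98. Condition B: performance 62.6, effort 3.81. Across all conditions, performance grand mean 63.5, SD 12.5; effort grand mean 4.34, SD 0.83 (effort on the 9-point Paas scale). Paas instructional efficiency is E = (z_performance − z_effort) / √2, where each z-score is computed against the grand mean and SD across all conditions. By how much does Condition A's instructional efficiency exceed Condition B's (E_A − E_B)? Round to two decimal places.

-0.75

Condition A: z_P = (66.9 − 63.5)/12.5 = 0.2720; z_E = (4.98 − 4.34)/0.83 = 0.7711; E_A = (0.2720 − 0.7711)/√2 = -0.3529.
Condition B: z_P = (62.6 − 63.5)/12.5 = -0.0720; z_E = (3.81 − 4.34)/0.83 = -0.6386; E_B = (-0.0720 − (-0.6386))/√2 = 0.4006.
E_A − E_B = -0.3529 − 0.4006 = -0.7535 ≈ -0.75.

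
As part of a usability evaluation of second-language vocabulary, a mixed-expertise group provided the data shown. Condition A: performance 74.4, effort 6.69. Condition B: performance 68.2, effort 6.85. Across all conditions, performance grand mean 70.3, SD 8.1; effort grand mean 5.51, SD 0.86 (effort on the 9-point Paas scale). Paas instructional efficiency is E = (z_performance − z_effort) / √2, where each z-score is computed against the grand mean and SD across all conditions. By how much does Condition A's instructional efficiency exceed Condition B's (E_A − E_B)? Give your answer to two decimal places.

Condition A: z_P = (74.4 − 70.3)/8.1 = 0.5062; z_E = (6.69 − 5.51)/0.86 = 1.3721; E_A = (0.5062 − 1.3721)/√2 = -0.6123.
Condition B: z_P = (68.2 − 70.3)/8.1 = -0.2593; z_E = (6.85 − 5.51)/0.86 = 1.5581; E_B = (-0.2593 − 1.5581)/√2 = -1.2851.
E_A − E_B = -0.6123 − (-1.2851) = 0.6728 ≈ 0.67.

0.67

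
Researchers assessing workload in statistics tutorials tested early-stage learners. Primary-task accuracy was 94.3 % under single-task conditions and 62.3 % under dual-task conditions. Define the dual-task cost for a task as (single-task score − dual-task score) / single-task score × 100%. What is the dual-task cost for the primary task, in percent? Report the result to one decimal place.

Cost = (94.3 − 62.3) / 94.3 × 100%
     = 32.0000 / 94.3 × 100% = 33.9343%.
≈ 33.9%.

33.9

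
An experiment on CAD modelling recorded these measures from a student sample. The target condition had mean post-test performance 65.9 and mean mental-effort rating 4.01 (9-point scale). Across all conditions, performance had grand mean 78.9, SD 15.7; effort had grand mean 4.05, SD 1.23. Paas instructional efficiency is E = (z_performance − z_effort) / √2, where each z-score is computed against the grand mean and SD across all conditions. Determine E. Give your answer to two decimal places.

-0.56

z_performance = (65.9 − 78.9) / 15.7 = -13.0000 / 15.7 = -0.8280.
z_effort = (4.01 − 4.05) / 1.23 = -0.0400 / 1.23 = -0.0325.
z_P − z_E = -0.8280 − (-0.0325) = -0.7955.
E = -0.7955 / √2 = -0.7955 / 1.41421 = -0.5625 ≈ -0.56.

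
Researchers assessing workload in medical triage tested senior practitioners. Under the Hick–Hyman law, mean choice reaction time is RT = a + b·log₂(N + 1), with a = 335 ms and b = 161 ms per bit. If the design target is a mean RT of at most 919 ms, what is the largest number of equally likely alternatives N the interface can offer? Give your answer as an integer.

Set 335 + 161·log₂(N + 1) ≤ 919.
log₂(N + 1) ≤ (919 − 335) / 161 = 3.6273.
N + 1 ≤ 2^3.6273 = 12.3574.
N ≤ 11.3574, so the largest integer N is 11.

11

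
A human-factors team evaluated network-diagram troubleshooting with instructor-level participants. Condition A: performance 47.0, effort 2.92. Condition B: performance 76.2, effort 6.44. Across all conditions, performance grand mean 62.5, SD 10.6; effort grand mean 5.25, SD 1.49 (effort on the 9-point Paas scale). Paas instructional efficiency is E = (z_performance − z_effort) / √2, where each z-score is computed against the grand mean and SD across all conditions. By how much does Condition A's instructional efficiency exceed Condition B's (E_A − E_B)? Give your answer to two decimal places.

-0.28

Condition A: z_P = (47.0 − 62.5)/10.6 = -1.4623; z_E = (2.92 − 5.25)/1.49 = -1.5638; E_A = (-1.4623 − (-1.5638))/√2 = 0.0718.
Condition B: z_P = (76.2 − 62.5)/10.6 = 1.2925; z_E = (6.44 − 5.25)/1.49 = 0.7987; E_B = (1.2925 − 0.7987)/√2 = 0.3492.
E_A − E_B = 0.0718 − 0.3492 = -0.2774 ≈ -0.28.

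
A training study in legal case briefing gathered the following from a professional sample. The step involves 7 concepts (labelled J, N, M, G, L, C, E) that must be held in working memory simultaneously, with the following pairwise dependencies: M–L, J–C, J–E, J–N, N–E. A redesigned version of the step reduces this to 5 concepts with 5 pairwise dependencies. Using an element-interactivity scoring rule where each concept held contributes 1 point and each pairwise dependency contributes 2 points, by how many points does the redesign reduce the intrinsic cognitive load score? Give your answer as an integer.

2

Original: 7 × 1 + 5 × 2 = 7 + 10 = 17.
Redesigned: 5 × 1 + 5 × 2 = 5 + 10 = 15.
Reduction = 17 − 15 = 2.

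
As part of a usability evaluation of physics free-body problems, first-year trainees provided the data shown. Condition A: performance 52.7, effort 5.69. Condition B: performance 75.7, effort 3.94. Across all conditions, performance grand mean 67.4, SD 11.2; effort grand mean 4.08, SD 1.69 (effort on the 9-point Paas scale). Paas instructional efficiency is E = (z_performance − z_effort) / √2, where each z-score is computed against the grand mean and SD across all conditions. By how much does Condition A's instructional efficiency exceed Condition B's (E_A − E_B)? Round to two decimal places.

Condition A: z_P = (52.7 − 67.4)/11.2 = -1.3125; z_E = (5.69 − 4.08)/1.69 = 0.9527; E_A = (-1.3125 − 0.9527)/√2 = -1.6017.
Condition B: z_P = (75.7 − 67.4)/11.2 = 0.7411; z_E = (3.94 − 4.08)/1.69 = -0.0828; E_B = (0.7411 − (-0.0828))/√2 = 0.5826.
E_A − E_B = -1.6017 − 0.5826 = -2.1843 ≈ -2.18.

-2.18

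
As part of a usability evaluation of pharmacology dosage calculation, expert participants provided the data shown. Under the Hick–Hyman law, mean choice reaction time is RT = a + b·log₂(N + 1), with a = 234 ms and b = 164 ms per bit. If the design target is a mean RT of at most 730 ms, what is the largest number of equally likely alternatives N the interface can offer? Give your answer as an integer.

7

Set 234 + 164·log₂(N + 1) ≤ 730.
log₂(N + 1) ≤ (730 − 234) / 164 = 3.0244.
N + 1 ≤ 2^3.0244 = 8.1365.
N ≤ 7.1365, so the largest integer N is 7.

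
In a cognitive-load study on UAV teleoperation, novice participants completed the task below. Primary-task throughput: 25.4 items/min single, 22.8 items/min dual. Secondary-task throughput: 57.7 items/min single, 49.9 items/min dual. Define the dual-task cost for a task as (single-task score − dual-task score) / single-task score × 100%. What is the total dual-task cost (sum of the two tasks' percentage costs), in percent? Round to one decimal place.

23.8

Primary cost = (25.4 − 22.8) / 25.4 × 100% = 10.2362%.
Secondary cost = (57.7 − 49.9) / 57.7 × 100% = 13.5182%.
Total = 10.2362% + 13.5182% = 23.7544% ≈ 23.8%.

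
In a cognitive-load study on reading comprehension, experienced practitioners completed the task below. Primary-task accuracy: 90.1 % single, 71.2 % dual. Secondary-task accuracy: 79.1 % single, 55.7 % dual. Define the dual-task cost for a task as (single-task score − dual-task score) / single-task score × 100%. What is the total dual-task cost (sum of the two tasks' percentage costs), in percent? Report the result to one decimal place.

Primary cost = (90.1 − 71.2) / 90.1 × 100% = 20.9767%.
Secondary cost = (79.1 − 55.7) / 79.1 × 100% = 29.5828%.
Total = 20.9767% + 29.5828% = 50.5595% ≈ 50.6%.

50.6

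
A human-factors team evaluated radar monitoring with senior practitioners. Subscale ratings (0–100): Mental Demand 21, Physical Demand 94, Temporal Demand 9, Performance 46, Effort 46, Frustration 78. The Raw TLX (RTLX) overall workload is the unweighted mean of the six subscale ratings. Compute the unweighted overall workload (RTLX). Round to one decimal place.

49.0

Sum of ratings = 21 + 94 + 9 + 46 + 46 + 78 = 294.
RTLX = 294 / 6 = 49.0000 ≈ 49.0.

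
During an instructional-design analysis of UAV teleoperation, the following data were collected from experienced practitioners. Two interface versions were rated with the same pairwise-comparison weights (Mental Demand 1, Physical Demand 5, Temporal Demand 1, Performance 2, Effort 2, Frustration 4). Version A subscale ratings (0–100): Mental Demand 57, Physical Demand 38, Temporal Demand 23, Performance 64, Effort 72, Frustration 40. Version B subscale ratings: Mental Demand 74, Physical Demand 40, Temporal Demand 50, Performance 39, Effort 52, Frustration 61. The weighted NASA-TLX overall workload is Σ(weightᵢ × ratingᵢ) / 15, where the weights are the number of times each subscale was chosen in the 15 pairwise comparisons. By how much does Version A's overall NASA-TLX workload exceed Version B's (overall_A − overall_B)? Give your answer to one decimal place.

-3.2

Version A weighted sum = 1·57 + 5·38 + 1·23 + 2·64 + 2·72 + 4·40 = 57 + 190 + 23 + 128 + 144 + 160 = 702; overall_A = 702/15 = 46.8000.
Version B weighted sum = 1·74 + 5·40 + 1·50 + 2·39 + 2·52 + 4·61 = 74 + 200 + 50 + 78 + 104 + 244 = 750; overall_B = 750/15 = 50.0000.
Difference = 46.8000 − 50.0000 = -3.2000 ≈ -3.2.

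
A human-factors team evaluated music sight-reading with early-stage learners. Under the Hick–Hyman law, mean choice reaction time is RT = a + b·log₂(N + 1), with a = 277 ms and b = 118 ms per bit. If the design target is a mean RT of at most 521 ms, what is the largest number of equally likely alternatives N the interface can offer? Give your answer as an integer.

Set 277 + 118·log₂(N + 1) ≤ 521.
log₂(N + 1) ≤ (521 − 277) / 118 = 2.0678.
N + 1 ≤ 2^2.0678 = 4.1925.
N ≤ 3.1925, so the largest integer N is 3.

3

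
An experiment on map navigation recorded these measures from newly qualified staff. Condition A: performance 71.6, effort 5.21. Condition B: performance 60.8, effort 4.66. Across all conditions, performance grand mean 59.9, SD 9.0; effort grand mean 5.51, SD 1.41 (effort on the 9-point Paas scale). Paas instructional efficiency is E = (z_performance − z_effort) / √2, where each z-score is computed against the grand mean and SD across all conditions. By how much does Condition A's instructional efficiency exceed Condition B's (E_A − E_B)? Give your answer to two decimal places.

Condition A: z_P = (71.6 − 59.9)/9.0 = 1.3000; z_E = (5.21 − 5.51)/1.41 = -0.2128; E_A = (1.3000 − (-0.2128))/√2 = 1.0697.
Condition B: z_P = (60.8 − 59.9)/9.0 = 0.1000; z_E = (4.66 − 5.51)/1.41 = -0.6028; E_B = (0.1000 − (-0.6028))/√2 = 0.4970.
E_A − E_B = 1.0697 − 0.4970 = 0.5727 ≈ 0.57.

0.57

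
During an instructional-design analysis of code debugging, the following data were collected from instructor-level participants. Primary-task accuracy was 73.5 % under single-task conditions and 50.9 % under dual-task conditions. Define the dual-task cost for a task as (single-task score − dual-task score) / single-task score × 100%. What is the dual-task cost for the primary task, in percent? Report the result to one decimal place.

Cost = (73.5 − 50.9) / 73.5 × 100%
     = 22.6000 / 73.5 × 100% = 30.7483%.
≈ 30.7%.

30.7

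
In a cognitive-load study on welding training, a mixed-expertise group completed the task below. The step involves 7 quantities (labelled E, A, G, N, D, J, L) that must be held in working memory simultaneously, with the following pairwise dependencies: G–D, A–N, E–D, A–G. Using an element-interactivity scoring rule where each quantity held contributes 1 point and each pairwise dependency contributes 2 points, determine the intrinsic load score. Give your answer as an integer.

Count of quantities held simultaneously: 7.
Count of pairwise dependencies listed: 4.
Element contribution: 7 × 1 = 7.
Interaction contribution: 4 × 2 = 8.
Intrinsic load = 7 + 8 = 15.

15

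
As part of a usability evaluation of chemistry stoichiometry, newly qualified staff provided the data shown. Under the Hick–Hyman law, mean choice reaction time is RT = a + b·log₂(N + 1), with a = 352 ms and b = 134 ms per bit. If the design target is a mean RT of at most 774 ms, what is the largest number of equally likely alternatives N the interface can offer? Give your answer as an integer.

Set 352 + 134·log₂(N + 1) ≤ 774.
log₂(N + 1) ≤ (774 − 352) / 134 = 3.1493.
N + 1 ≤ 2^3.1493 = 8.8722.
N ≤ 7.8722, so the largest integer N is 7.

7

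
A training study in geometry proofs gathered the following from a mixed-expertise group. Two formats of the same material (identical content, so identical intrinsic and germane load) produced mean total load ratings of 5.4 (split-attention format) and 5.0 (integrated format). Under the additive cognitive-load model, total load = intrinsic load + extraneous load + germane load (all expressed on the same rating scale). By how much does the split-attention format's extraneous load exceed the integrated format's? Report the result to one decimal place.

0.4

Intrinsic and germane load are equal across formats, so the difference in total load equals the difference in extraneous load.
Extraneous-load difference = 5.4 − 5.0 = 0.4.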